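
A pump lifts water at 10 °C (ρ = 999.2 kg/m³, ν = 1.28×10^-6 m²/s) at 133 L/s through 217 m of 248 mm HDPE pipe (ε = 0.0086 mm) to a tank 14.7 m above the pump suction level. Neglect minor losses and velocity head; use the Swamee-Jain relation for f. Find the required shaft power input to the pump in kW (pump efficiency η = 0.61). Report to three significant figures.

V = 4Q/(πD²) = 2.753 m/s; Re = 5.33×10^5; ε/D = 3.47×10^-5; f = 0.01349
h_f = f(L/D)V²/2g = 4.562 m
Total head H = z + h_f = 14.7 + 4.562 = 19.26 m
P_hyd = ρgQH = 999.2·9.81·0.133·19.26 = 25.11 kW
P_shaft = P_hyd/η = 25.11/0.61 = 41.17 kW

P_shaft ≈ 41.2 kW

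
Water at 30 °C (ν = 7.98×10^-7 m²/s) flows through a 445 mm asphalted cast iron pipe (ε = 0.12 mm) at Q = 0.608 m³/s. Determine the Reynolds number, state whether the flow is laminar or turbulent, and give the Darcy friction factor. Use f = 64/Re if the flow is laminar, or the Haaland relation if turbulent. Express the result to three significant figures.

V = 4Q/(πD²) = 3.909 m/s
Re = VD/ν = 3.909·0.445/7.98×10^-7 = 2.18×10^6
Re > 4000 → turbulent; ε/D = 2.70×10^-4
Haaland: f = 0.01496

Re ≈ 2.18×10^6; turbulent; f ≈ 0.0150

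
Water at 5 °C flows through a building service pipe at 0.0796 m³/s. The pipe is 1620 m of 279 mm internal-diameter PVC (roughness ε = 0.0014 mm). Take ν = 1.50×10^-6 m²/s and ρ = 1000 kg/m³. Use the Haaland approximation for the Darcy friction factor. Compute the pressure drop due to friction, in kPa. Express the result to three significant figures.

V = 4Q/(πD²) = 4·0.0796/(π·0.279²) = 1.302 m/s
Re = VD/ν = 1.302·0.279/1.50×10^-6 = 2.42×10^5 → turbulent
ε/D = 0.0014/279 = 5.02×10^-6
Haaland: f = 0.01497
h_f = f(L/D)V²/(2g) = 0.01497·(1620/0.279)·1.302²/(2·9.81) = 7.510 m
Δp = ρg·h_f = 1000·9.81·7.510 = 73.68 kPa

Δp ≈ 73.7 kPa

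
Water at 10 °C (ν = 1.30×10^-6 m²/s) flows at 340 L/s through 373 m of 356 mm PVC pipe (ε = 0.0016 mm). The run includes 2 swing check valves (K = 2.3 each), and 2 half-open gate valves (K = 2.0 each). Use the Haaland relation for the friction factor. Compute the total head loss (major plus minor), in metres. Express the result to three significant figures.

V = 4Q/(πD²) = 3.416 m/s; V²/2g = 0.5947 m
Re = 9.35×10^5, ε/D = 4.49×10^-6 → f = 0.01179 (Haaland)
Major: h_f = f(L/D)·V²/2g = 0.01179·1048·0.5947 = 7.346 m
Minor: ΣK = 8.60; h_m = ΣK·V²/2g = 5.114 m
Total H_L = 7.346 + 5.114 = 12.46 m

H_L ≈ 12.5 m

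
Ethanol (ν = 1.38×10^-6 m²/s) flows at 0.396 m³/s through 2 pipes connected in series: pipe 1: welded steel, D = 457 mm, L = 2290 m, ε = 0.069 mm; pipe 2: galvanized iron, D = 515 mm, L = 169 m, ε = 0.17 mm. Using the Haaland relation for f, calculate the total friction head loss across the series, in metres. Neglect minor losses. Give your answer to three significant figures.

Pipe 1: V = 2.414 m/s, Re = 7.99×10^5, ε/D = 1.51×10^-4, f = 0.01423, h_1 = f(L/D)V²/2g = 21.19 m
Pipe 2: V = 1.901 m/s, Re = 7.09×10^5, ε/D = 3.30×10^-4, f = 0.01609, h_2 = f(L/D)V²/2g = 0.9726 m
Series → Q common, losses add: H = Σh = 22.16 m

H ≈ 22.2 m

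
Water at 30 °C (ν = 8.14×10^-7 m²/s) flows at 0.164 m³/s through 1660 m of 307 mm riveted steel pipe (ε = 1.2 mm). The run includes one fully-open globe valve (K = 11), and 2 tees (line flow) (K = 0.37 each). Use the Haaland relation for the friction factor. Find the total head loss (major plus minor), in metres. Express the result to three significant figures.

V = 4Q/(πD²) = 2.216 m/s; V²/2g = 0.2502 m
Re = 8.36×10^5, ε/D = 0.00391 → f = 0.02840 (Haaland)
Major: h_f = f(L/D)·V²/2g = 0.02840·5407·0.2502 = 38.42 m
Minor: ΣK = 11.7; h_m = ΣK·V²/2g = 2.937 m
Total H_L = 38.42 + 2.937 = 41.36 m

H_L ≈ 41.4 m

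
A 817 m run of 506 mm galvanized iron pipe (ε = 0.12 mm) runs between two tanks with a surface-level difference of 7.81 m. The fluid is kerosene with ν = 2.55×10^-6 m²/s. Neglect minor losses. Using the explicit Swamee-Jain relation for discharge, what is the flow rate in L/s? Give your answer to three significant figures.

Q ≈ 493 L/s

Swamee-Jain (Type II): Q = -0.965·√(gD⁵h_f/L)·ln[ε/(3.7D) + √(3.17ν²L/(gD³h_f))]
√(gD⁵h_f/L) = √(9.81·0.506⁵·7.81/817) = 0.05577
ε/(3.7D) = 6.41×10^-5; √(3.17ν²L/(gD³h_f)) = 4.12×10^-5
Q = -0.965·0.05577·ln(1.053×10^-4) = 0.4929 m³/s
Check: V = 2.45 m/s, Re = 4.86×10^5, f = 0.01588, h_f = 7.85 m ≈ 7.81 m ✓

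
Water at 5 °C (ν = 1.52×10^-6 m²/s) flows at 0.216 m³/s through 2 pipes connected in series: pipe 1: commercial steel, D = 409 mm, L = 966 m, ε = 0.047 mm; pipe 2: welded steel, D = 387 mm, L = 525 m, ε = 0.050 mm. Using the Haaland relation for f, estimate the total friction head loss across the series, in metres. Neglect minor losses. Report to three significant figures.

Pipe 1: V = 1.644 m/s, Re = 4.42×10^5, ε/D = 1.15×10^-4, f = 0.01463, h_1 = f(L/D)V²/2g = 4.760 m
Pipe 2: V = 1.836 m/s, Re = 4.68×10^5, ε/D = 1.29×10^-4, f = 0.01469, h_2 = f(L/D)V²/2g = 3.424 m
Series → Q common, losses add: H = Σh = 8.184 m

H ≈ 8.18 m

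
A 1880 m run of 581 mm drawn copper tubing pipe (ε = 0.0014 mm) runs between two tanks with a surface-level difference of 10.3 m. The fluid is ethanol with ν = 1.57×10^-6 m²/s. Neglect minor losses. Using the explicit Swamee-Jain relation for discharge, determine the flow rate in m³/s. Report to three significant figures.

Q ≈ 0.604 m³/s

Swamee-Jain (Type II): Q = -0.965·√(gD⁵h_f/L)·ln[ε/(3.7D) + √(3.17ν²L/(gD³h_f))]
√(gD⁵h_f/L) = √(9.81·0.581⁵·10.3/1880) = 0.05965
ε/(3.7D) = 6.51×10^-7; √(3.17ν²L/(gD³h_f)) = 2.72×10^-5
Q = -0.965·0.05965·ln(2.788×10^-5) = 0.6037 m³/s
Check: V = 2.28 m/s, Re = 8.43×10^5, f = 0.01200, h_f = 10.3 m ≈ 10.3 m ✓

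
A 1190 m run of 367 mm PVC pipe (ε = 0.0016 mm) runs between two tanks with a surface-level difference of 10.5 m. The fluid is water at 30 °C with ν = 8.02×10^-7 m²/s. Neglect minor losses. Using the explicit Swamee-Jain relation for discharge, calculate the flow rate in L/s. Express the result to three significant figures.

Swamee-Jain (Type II): Q = -0.965·√(gD⁵h_f/L)·ln[ε/(3.7D) + √(3.17ν²L/(gD³h_f))]
√(gD⁵h_f/L) = √(9.81·0.367⁵·10.5/1190) = 0.02401
ε/(3.7D) = 1.18×10^-6; √(3.17ν²L/(gD³h_f)) = 2.18×10^-5
Q = -0.965·0.02401·ln(2.301×10^-5) = 0.2474 m³/s
Check: V = 2.34 m/s, Re = 1.07×10^6, f = 0.01159, h_f = 10.5 m ≈ 10.5 m ✓

Q ≈ 247 L/s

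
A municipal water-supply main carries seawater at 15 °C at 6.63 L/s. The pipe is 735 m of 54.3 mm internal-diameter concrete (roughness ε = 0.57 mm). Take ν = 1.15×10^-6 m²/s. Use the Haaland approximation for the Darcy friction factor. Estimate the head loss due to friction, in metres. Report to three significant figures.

h_f ≈ 221 m

V = 4Q/(πD²) = 4·0.00663/(π·0.0543²) = 2.863 m/s
Re = VD/ν = 2.863·0.0543/1.15×10^-6 = 1.35×10^5 → turbulent
ε/D = 0.57/54.3 = 0.0105
Haaland: f = 0.03901
h_f = f(L/D)V²/(2g) = 0.03901·(735/0.0543)·2.863²/(2·9.81) = 220.6 m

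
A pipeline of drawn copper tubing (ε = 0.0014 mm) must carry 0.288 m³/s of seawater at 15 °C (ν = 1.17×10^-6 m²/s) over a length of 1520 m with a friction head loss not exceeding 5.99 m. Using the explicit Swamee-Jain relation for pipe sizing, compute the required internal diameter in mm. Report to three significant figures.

Swamee-Jain (Type III): D = 0.66·[ε^1.25·(LQ²/(gh_f))^4.75 + ν·Q^9.4·(L/(gh_f))^5.2]^0.04
LQ²/(gh_f) = 2.146; L/(gh_f) = 25.87
Term 1 = ε^1.25·(…)^4.75 = 1.81×10^-6; Term 2 = ν·Q^9.4·(…)^5.2 = 2.15×10^-4
D = 0.66·(1.81×10^-6 + 2.15×10^-4)^0.04 = 0.4710 m = 471 mm
Check: V = 1.65 m/s, Re = 6.65×10^5, f = 0.01250, h_f = 5.62 m ≈ 5.99 m ✓

D ≈ 471 mm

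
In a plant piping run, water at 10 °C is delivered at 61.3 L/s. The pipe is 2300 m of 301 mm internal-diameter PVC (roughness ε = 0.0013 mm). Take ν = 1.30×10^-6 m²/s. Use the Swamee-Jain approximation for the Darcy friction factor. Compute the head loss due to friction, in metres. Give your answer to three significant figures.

V = 4Q/(πD²) = 4·0.0613/(π·0.301²) = 0.8615 m/s
Re = VD/ν = 0.8615·0.301/1.30×10^-6 = 1.99×10^5 → turbulent
ε/D = 0.0013/301 = 4.32×10^-6
Swamee-Jain: f = 0.01558
h_f = f(L/D)V²/(2g) = 0.01558·(2300/0.301)·0.8615²/(2·9.81) = 4.503 m

h_f ≈ 4.50 m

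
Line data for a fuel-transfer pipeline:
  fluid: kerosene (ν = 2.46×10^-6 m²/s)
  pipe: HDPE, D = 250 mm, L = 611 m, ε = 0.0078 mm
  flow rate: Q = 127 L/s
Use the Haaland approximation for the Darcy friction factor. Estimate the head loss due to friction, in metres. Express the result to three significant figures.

V = 4Q/(πD²) = 4·0.127/(π·0.250²) = 2.587 m/s
Re = VD/ν = 2.587·0.250/2.46×10^-6 = 2.63×10^5 → turbulent
ε/D = 0.0078/250 = 3.12×10^-5
Haaland: f = 0.01495
h_f = f(L/D)V²/(2g) = 0.01495·(611/0.250)·2.587²/(2·9.81) = 12.46 m

h_f ≈ 12.5 m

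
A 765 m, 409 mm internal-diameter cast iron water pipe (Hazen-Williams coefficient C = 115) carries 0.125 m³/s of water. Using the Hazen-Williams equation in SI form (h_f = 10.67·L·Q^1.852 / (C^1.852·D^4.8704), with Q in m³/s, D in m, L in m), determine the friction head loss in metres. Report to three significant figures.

h_f = 10.67·765·0.125^1.852 / (115^1.852·0.409^4.8704) = 2.060 m

h_f ≈ 2.06 m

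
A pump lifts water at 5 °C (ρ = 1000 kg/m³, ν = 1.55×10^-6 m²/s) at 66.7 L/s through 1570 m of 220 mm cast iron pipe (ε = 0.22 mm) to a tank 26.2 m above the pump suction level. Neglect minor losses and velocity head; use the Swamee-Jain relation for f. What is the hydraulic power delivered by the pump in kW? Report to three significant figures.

V = 4Q/(πD²) = 1.755 m/s; Re = 2.49×10^5; ε/D = 0.00100; f = 0.02093
h_f = f(L/D)V²/2g = 23.44 m
Total head H = z + h_f = 26.2 + 23.44 = 49.64 m
P_hyd = ρgQH = 1000·9.81·0.0667·49.64 = 32.48 kW

P_hyd ≈ 32.5 kW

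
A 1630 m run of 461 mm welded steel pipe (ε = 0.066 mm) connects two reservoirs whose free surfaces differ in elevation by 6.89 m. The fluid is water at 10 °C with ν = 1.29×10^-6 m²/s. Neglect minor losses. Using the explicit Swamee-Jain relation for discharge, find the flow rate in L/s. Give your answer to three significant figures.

Q ≈ 269 L/s

Swamee-Jain (Type II): Q = -0.965·√(gD⁵h_f/L)·ln[ε/(3.7D) + √(3.17ν²L/(gD³h_f))]
√(gD⁵h_f/L) = √(9.81·0.461⁵·6.89/1630) = 0.02938
ε/(3.7D) = 3.87×10^-5; √(3.17ν²L/(gD³h_f)) = 3.60×10^-5
Q = -0.965·0.02938·ln(7.473×10^-5) = 0.2694 m³/s
Check: V = 1.61 m/s, Re = 5.77×10^5, f = 0.01474, h_f = 6.92 m ≈ 6.89 m ✓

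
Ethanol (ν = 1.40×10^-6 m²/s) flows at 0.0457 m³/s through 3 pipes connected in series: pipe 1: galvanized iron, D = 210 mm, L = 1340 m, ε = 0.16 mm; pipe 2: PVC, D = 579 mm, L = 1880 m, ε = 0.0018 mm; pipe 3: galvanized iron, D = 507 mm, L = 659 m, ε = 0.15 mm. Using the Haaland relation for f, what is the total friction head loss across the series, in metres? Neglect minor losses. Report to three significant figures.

H ≈ 11.4 m

Pipe 1: V = 1.319 m/s, Re = 1.98×10^5, ε/D = 7.62×10^-4, f = 0.01992, h_1 = f(L/D)V²/2g = 11.28 m
Pipe 2: V = 0.1736 m/s, Re = 7.18×10^4, ε/D = 3.11×10^-6, f = 0.01913, h_2 = f(L/D)V²/2g = 0.09539 m
Pipe 3: V = 0.2264 m/s, Re = 8.20×10^4, ε/D = 2.96×10^-4, f = 0.01979, h_3 = f(L/D)V²/2g = 0.06719 m
Series → Q common, losses add: H = Σh = 11.44 m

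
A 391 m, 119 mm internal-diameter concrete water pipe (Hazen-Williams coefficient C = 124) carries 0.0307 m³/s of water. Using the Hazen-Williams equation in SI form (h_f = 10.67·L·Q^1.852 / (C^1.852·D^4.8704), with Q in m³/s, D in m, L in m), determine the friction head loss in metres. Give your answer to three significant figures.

h_f ≈ 27.8 m

h_f = 10.67·391·0.0307^1.852 / (124^1.852·0.119^4.8704) = 27.79 m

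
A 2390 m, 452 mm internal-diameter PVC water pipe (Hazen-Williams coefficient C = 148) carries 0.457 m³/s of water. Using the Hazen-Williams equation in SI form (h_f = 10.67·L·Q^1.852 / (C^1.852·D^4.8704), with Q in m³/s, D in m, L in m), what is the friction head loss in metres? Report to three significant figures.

h_f = 10.67·2390·0.457^1.852 / (148^1.852·0.452^4.8704) = 27.35 m

h_f ≈ 27.4 m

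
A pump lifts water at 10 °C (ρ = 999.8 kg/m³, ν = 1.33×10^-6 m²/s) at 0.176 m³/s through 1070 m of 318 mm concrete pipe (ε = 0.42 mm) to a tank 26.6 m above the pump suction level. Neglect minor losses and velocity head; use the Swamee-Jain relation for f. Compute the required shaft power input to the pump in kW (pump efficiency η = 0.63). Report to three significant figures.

P_shaft ≈ 123 kW

V = 4Q/(πD²) = 2.216 m/s; Re = 5.30×10^5; ε/D = 0.00132; f = 0.02162
h_f = f(L/D)V²/2g = 18.20 m
Total head H = z + h_f = 26.6 + 18.20 = 44.80 m
P_hyd = ρgQH = 999.8·9.81·0.176·44.80 = 77.34 kW
P_shaft = P_hyd/η = 77.34/0.63 = 122.8 kW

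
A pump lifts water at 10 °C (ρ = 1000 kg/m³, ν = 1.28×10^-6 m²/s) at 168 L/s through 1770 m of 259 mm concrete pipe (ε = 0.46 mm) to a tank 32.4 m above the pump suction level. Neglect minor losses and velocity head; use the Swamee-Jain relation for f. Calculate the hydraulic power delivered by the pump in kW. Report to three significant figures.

V = 4Q/(πD²) = 3.189 m/s; Re = 6.45×10^5; ε/D = 0.00178; f = 0.02311
h_f = f(L/D)V²/2g = 81.85 m
Total head H = z + h_f = 32.4 + 81.85 = 114.2 m
P_hyd = ρgQH = 1000·9.81·0.168·114.2 = 188.3 kW

P_hyd ≈ 188 kW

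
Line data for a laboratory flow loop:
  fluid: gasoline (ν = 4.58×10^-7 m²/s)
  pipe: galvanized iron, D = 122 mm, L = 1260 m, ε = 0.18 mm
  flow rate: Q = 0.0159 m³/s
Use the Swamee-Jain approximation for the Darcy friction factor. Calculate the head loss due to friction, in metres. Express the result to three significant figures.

h_f ≈ 21.8 m

V = 4Q/(πD²) = 4·0.0159/(π·0.122²) = 1.360 m/s
Re = VD/ν = 1.360·0.122/4.58×10^-7 = 3.62×10^5 → turbulent
ε/D = 0.18/122 = 0.00148
Swamee-Jain: f = 0.02239
h_f = f(L/D)V²/(2g) = 0.02239·(1260/0.122)·1.360²/(2·9.81) = 21.81 m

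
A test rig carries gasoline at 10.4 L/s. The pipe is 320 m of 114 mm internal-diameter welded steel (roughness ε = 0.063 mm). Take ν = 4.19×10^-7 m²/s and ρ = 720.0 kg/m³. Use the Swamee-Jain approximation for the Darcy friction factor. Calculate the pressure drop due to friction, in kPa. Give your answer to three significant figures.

Δp ≈ 19.6 kPa

V = 4Q/(πD²) = 4·0.0104/(π·0.114²) = 1.019 m/s
Re = VD/ν = 1.019·0.114/4.19×10^-7 = 2.77×10^5 → turbulent
ε/D = 0.063/114 = 5.53×10^-4
Swamee-Jain: f = 0.01873
h_f = f(L/D)V²/(2g) = 0.01873·(320/0.114)·1.019²/(2·9.81) = 2.781 m
Δp = ρg·h_f = 720.0·9.81·2.781 = 19.64 kPa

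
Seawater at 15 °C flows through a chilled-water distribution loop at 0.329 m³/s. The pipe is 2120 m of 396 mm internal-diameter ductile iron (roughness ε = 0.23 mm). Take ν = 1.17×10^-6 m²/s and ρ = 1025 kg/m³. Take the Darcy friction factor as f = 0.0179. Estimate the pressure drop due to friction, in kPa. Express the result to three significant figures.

V = 4Q/(πD²) = 4·0.329/(π·0.396²) = 2.671 m/s
h_f = f(L/D)V²/(2g) = 0.01790·(2120/0.396)·2.671²/(2·9.81) = 34.85 m
Δp = ρg·h_f = 1025·9.81·34.85 = 350.4 kPa

Δp ≈ 350 kPa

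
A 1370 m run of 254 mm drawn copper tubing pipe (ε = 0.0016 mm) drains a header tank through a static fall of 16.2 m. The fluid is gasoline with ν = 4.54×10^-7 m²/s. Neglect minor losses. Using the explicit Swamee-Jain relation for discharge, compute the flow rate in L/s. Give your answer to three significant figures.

Swamee-Jain (Type II): Q = -0.965·√(gD⁵h_f/L)·ln[ε/(3.7D) + √(3.17ν²L/(gD³h_f))]
√(gD⁵h_f/L) = √(9.81·0.254⁵·16.2/1370) = 0.01107
ε/(3.7D) = 1.70×10^-6; √(3.17ν²L/(gD³h_f)) = 1.85×10^-5
Q = -0.965·0.01107·ln(2.024×10^-5) = 0.1155 m³/s
Check: V = 2.28 m/s, Re = 1.28×10^6, f = 0.01133, h_f = 16.2 m ≈ 16.2 m ✓

Q ≈ 115 L/s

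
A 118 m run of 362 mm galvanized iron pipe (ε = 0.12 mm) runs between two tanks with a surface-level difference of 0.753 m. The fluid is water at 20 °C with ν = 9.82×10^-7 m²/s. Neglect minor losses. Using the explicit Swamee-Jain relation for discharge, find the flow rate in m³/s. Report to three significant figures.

Swamee-Jain (Type II): Q = -0.965·√(gD⁵h_f/L)·ln[ε/(3.7D) + √(3.17ν²L/(gD³h_f))]
√(gD⁵h_f/L) = √(9.81·0.362⁵·0.753/118) = 0.01973
ε/(3.7D) = 8.96×10^-5; √(3.17ν²L/(gD³h_f)) = 3.21×10^-5
Q = -0.965·0.01973·ln(1.217×10^-4) = 0.1716 m³/s
Check: V = 1.67 m/s, Re = 6.15×10^5, f = 0.01641, h_f = 0.758 m ≈ 0.753 m ✓

Q ≈ 0.172 m³/s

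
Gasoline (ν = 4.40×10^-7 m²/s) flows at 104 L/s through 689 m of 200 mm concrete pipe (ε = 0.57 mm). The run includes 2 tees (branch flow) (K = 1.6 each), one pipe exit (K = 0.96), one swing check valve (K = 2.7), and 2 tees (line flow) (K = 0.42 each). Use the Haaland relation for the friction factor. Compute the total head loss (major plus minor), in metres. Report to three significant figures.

H_L ≈ 54.2 m

V = 4Q/(πD²) = 3.310 m/s; V²/2g = 0.5586 m
Re = 1.50×10^6, ε/D = 0.00285 → f = 0.02593 (Haaland)
Major: h_f = f(L/D)·V²/2g = 0.02593·3445·0.5586 = 49.89 m
Minor: ΣK = 7.70; h_m = ΣK·V²/2g = 4.301 m
Total H_L = 49.89 + 4.301 = 54.19 m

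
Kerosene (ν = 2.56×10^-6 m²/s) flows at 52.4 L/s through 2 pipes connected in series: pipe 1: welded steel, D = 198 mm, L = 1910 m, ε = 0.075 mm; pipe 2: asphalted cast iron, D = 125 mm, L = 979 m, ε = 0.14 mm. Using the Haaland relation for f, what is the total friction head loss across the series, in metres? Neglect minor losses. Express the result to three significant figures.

Pipe 1: V = 1.702 m/s, Re = 1.32×10^5, ε/D = 3.79×10^-4, f = 0.01884, h_1 = f(L/D)V²/2g = 26.83 m
Pipe 2: V = 4.270 m/s, Re = 2.08×10^5, ε/D = 0.00112, f = 0.02134, h_2 = f(L/D)V²/2g = 155.3 m
Series → Q common, losses add: H = Σh = 182.1 m

H ≈ 182 m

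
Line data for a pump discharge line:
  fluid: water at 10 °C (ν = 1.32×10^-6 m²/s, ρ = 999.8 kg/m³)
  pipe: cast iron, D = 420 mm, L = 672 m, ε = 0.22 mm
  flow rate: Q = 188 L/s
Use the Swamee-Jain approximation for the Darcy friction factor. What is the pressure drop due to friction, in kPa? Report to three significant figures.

V = 4Q/(πD²) = 4·0.188/(π·0.420²) = 1.357 m/s
Re = VD/ν = 1.357·0.420/1.32×10^-6 = 4.32×10^5 → turbulent
ε/D = 0.22/420 = 5.24×10^-4
Swamee-Jain: f = 0.01806
h_f = f(L/D)V²/(2g) = 0.01806·(672/0.420)·1.357²/(2·9.81) = 2.712 m
Δp = ρg·h_f = 999.8·9.81·2.712 = 26.60 kPa

Δp ≈ 26.6 kPa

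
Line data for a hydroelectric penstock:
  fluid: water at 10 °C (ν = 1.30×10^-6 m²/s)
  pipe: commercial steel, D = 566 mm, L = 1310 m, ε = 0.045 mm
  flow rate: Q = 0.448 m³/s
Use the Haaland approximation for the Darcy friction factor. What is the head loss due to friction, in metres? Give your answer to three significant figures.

h_f ≈ 4.99 m

V = 4Q/(πD²) = 4·0.448/(π·0.566²) = 1.781 m/s
Re = VD/ν = 1.781·0.566/1.30×10^-6 = 7.75×10^5 → turbulent
ε/D = 0.045/566 = 7.95×10^-5
Haaland: f = 0.01334
h_f = f(L/D)V²/(2g) = 0.01334·(1310/0.566)·1.781²/(2·9.81) = 4.989 m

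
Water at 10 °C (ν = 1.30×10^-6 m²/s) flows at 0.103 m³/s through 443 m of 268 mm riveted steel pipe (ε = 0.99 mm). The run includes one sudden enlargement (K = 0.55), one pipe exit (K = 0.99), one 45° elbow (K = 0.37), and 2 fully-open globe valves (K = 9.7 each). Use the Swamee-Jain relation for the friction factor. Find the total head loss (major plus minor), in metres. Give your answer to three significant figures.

H_L ≈ 11.5 m

V = 4Q/(πD²) = 1.826 m/s; V²/2g = 0.1699 m
Re = 3.76×10^5, ε/D = 0.00369 → f = 0.02820 (Swamee-Jain)
Major: h_f = f(L/D)·V²/2g = 0.02820·1653·0.1699 = 7.921 m
Minor: ΣK = 21.3; h_m = ΣK·V²/2g = 3.621 m
Total H_L = 7.921 + 3.621 = 11.54 m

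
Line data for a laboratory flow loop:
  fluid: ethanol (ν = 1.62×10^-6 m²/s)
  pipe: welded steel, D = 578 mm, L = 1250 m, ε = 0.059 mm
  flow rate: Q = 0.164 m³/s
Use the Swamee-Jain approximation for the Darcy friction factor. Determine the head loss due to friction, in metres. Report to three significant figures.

V = 4Q/(πD²) = 4·0.164/(π·0.578²) = 0.6250 m/s
Re = VD/ν = 0.6250·0.578/1.62×10^-6 = 2.23×10^5 → turbulent
ε/D = 0.059/578 = 1.02×10^-4
Swamee-Jain: f = 0.01613
h_f = f(L/D)V²/(2g) = 0.01613·(1250/0.578)·0.6250²/(2·9.81) = 0.6948 m

h_f ≈ 0.695 m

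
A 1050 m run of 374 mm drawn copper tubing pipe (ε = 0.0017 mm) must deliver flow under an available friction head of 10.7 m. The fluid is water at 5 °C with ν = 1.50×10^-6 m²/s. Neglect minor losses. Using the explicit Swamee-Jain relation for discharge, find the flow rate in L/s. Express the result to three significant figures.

Q ≈ 266 L/s

Swamee-Jain (Type II): Q = -0.965·√(gD⁵h_f/L)·ln[ε/(3.7D) + √(3.17ν²L/(gD³h_f))]
√(gD⁵h_f/L) = √(9.81·0.374⁵·10.7/1050) = 0.02705
ε/(3.7D) = 1.23×10^-6; √(3.17ν²L/(gD³h_f)) = 3.69×10^-5
Q = -0.965·0.02705·ln(3.816×10^-5) = 0.2655 m³/s
Check: V = 2.42 m/s, Re = 6.03×10^5, f = 0.01275, h_f = 10.7 m ≈ 10.7 m ✓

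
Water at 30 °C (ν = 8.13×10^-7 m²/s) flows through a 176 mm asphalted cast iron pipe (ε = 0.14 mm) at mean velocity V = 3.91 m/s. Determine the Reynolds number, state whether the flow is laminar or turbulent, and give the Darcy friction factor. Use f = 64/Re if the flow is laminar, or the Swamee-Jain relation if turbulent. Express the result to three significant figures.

Re = VD/ν = 3.910·0.176/8.13×10^-7 = 8.46×10^5
Re > 4000 → turbulent; ε/D = 7.95×10^-4
Swamee-Jain: f = 0.01911

Re ≈ 8.46×10^5; turbulent; f ≈ 0.0191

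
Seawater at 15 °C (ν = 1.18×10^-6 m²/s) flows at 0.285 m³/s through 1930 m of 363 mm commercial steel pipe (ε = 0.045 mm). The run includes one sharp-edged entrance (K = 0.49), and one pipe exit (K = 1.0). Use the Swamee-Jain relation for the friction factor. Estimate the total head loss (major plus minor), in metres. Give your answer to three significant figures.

H_L ≈ 29.4 m

V = 4Q/(πD²) = 2.754 m/s; V²/2g = 0.3865 m
Re = 8.47×10^5, ε/D = 1.24×10^-4 → f = 0.01403 (Swamee-Jain)
Major: h_f = f(L/D)·V²/2g = 0.01403·5317·0.3865 = 28.83 m
Minor: ΣK = 1.49; h_m = ΣK·V²/2g = 0.5759 m
Total H_L = 28.83 + 0.5759 = 29.40 m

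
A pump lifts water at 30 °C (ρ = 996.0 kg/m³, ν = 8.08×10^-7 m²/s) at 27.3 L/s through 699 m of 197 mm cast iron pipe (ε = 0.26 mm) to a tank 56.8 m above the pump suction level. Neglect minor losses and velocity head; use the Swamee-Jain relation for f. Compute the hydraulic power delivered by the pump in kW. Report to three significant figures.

P_hyd ≈ 16.0 kW

V = 4Q/(πD²) = 0.8957 m/s; Re = 2.18×10^5; ε/D = 0.00132; f = 0.02228
h_f = f(L/D)V²/2g = 3.232 m
Total head H = z + h_f = 56.8 + 3.232 = 60.03 m
P_hyd = ρgQH = 996.0·9.81·0.0273·60.03 = 16.01 kW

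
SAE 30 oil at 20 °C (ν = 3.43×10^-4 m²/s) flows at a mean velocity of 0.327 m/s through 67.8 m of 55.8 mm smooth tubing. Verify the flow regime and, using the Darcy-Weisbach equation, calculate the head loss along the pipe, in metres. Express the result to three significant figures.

Re = VD/ν = 0.327·0.05580/3.43×10^-4 = 53.2 → laminar (Re < 2300)
f = 64/Re = 1.203
h_f = f(L/D)V²/(2g) = 1.203·(67.8/0.05580)·0.327²/(2·9.81) = 7.967 m

h_f ≈ 7.97 m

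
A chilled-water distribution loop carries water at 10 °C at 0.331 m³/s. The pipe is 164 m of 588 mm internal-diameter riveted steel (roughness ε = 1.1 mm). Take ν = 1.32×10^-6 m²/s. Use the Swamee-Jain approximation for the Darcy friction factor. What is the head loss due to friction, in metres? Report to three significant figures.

V = 4Q/(πD²) = 4·0.331/(π·0.588²) = 1.219 m/s
Re = VD/ν = 1.219·0.588/1.32×10^-6 = 5.43×10^5 → turbulent
ε/D = 1.1/588 = 0.00187
Swamee-Jain: f = 0.02347
h_f = f(L/D)V²/(2g) = 0.02347·(164/0.588)·1.219²/(2·9.81) = 0.4958 m

h_f ≈ 0.496 m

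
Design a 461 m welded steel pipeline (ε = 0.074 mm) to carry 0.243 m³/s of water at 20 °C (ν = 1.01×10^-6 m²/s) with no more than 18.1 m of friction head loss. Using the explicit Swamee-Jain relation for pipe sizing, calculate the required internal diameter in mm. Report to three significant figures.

Swamee-Jain (Type III): D = 0.66·[ε^1.25·(LQ²/(gh_f))^4.75 + ν·Q^9.4·(L/(gh_f))^5.2]^0.04
LQ²/(gh_f) = 0.1533; L/(gh_f) = 2.596
Term 1 = ε^1.25·(…)^4.75 = 9.29×10^-10; Term 2 = ν·Q^9.4·(…)^5.2 = 2.42×10^-10
D = 0.66·(9.29×10^-10 + 2.42×10^-10)^0.04 = 0.2899 m = 290 mm
Check: V = 3.68 m/s, Re = 1.06×10^6, f = 0.01530, h_f = 16.8 m ≈ 18.1 m ✓

D ≈ 290 mm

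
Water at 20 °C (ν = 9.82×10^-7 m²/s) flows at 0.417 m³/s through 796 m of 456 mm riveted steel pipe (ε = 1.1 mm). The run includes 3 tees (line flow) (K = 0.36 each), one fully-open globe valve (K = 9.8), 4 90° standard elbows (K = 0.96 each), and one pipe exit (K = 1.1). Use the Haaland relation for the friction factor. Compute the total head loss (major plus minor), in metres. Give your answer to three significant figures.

V = 4Q/(πD²) = 2.553 m/s; V²/2g = 0.3323 m
Re = 1.19×10^6, ε/D = 0.00241 → f = 0.02480 (Haaland)
Major: h_f = f(L/D)·V²/2g = 0.02480·1746·0.3323 = 14.39 m
Minor: ΣK = 15.8; h_m = ΣK·V²/2g = 5.257 m
Total H_L = 14.39 + 5.257 = 19.64 m

H_L ≈ 19.6 m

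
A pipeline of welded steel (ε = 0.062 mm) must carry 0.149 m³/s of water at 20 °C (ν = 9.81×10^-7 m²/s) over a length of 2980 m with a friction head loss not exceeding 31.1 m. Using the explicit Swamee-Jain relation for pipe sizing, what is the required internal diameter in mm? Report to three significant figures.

Swamee-Jain (Type III): D = 0.66·[ε^1.25·(LQ²/(gh_f))^4.75 + ν·Q^9.4·(L/(gh_f))^5.2]^0.04
LQ²/(gh_f) = 0.2168; L/(gh_f) = 9.768
Term 1 = ε^1.25·(…)^4.75 = 3.87×10^-9; Term 2 = ν·Q^9.4·(…)^5.2 = 2.33×10^-9
D = 0.66·(3.87×10^-9 + 2.33×10^-9)^0.04 = 0.3099 m = 310 mm
Check: V = 1.98 m/s, Re = 6.24×10^5, f = 0.01524, h_f = 29.1 m ≈ 31.1 m ✓

D ≈ 310 mm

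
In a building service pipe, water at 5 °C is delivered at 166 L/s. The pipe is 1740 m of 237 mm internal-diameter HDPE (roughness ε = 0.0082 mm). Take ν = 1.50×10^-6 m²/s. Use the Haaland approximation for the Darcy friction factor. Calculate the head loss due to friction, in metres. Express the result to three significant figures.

h_f ≈ 69.6 m

V = 4Q/(πD²) = 4·0.166/(π·0.237²) = 3.763 m/s
Re = VD/ν = 3.763·0.237/1.50×10^-6 = 5.95×10^5 → turbulent
ε/D = 0.0082/237 = 3.46×10^-5
Haaland: f = 0.01314
h_f = f(L/D)V²/(2g) = 0.01314·(1740/0.237)·3.763²/(2·9.81) = 69.61 m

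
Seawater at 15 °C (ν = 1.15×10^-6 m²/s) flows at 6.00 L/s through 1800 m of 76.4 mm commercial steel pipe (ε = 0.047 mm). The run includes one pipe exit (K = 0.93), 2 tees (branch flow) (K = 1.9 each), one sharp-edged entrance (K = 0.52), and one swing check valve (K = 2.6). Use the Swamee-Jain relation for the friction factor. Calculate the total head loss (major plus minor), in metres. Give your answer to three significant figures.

H_L ≈ 44.4 m

V = 4Q/(πD²) = 1.309 m/s; V²/2g = 0.08731 m
Re = 8.70×10^4, ε/D = 6.15×10^-4 → f = 0.02126 (Swamee-Jain)
Major: h_f = f(L/D)·V²/2g = 0.02126·23560·0.08731 = 43.73 m
Minor: ΣK = 7.85; h_m = ΣK·V²/2g = 0.6854 m
Total H_L = 43.73 + 0.6854 = 44.41 m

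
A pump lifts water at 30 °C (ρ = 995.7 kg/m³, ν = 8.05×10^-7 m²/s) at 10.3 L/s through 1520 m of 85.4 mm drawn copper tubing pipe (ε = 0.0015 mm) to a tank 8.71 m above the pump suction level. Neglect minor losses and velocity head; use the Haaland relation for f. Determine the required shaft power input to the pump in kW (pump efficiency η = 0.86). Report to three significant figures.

V = 4Q/(πD²) = 1.798 m/s; Re = 1.91×10^5; ε/D = 1.76×10^-5; f = 0.01575
h_f = f(L/D)V²/2g = 46.19 m
Total head H = z + h_f = 8.71 + 46.19 = 54.90 m
P_hyd = ρgQH = 995.7·9.81·0.0103·54.90 = 5.524 kW
P_shaft = P_hyd/η = 5.524/0.86 = 6.423 kW

P_shaft ≈ 6.42 kW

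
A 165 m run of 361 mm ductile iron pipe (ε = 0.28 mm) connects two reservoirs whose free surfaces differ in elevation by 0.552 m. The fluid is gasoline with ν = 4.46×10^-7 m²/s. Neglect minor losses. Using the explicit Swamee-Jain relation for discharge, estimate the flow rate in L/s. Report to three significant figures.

Q ≈ 115 L/s

Swamee-Jain (Type II): Q = -0.965·√(gD⁵h_f/L)·ln[ε/(3.7D) + √(3.17ν²L/(gD³h_f))]
√(gD⁵h_f/L) = √(9.81·0.361⁵·0.552/165) = 0.01419
ε/(3.7D) = 2.10×10^-4; √(3.17ν²L/(gD³h_f)) = 2.02×10^-5
Q = -0.965·0.01419·ln(2.298×10^-4) = 0.1147 m³/s
Check: V = 1.12 m/s, Re = 9.07×10^5, f = 0.01898, h_f = 0.555 m ≈ 0.552 m ✓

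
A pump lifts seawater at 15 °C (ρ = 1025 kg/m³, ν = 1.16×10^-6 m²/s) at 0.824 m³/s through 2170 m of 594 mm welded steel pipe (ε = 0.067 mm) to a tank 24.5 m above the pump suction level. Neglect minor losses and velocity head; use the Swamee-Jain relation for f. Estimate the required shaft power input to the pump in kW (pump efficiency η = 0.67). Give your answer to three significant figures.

P_shaft ≈ 574 kW

V = 4Q/(πD²) = 2.973 m/s; Re = 1.52×10^6; ε/D = 1.13×10^-4; f = 0.01330
h_f = f(L/D)V²/2g = 21.89 m
Total head H = z + h_f = 24.5 + 21.89 = 46.39 m
P_hyd = ρgQH = 1025·9.81·0.824·46.39 = 384.4 kW
P_shaft = P_hyd/η = 384.4/0.67 = 573.7 kW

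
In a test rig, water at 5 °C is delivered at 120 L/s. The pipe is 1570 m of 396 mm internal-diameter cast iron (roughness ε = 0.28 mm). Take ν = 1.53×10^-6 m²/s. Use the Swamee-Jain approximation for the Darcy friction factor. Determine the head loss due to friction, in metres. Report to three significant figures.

h_f ≈ 3.77 m

V = 4Q/(πD²) = 4·0.120/(π·0.396²) = 0.9743 m/s
Re = VD/ν = 0.9743·0.396/1.53×10^-6 = 2.52×10^5 → turbulent
ε/D = 0.28/396 = 7.07×10^-4
Swamee-Jain: f = 0.01963
h_f = f(L/D)V²/(2g) = 0.01963·(1570/0.396)·0.9743²/(2·9.81) = 3.766 m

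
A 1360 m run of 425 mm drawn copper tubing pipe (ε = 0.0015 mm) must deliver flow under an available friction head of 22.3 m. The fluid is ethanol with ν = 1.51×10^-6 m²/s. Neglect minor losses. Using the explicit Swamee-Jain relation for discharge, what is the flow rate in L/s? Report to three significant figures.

Swamee-Jain (Type II): Q = -0.965·√(gD⁵h_f/L)·ln[ε/(3.7D) + √(3.17ν²L/(gD³h_f))]
√(gD⁵h_f/L) = √(9.81·0.425⁵·22.3/1360) = 0.04723
ε/(3.7D) = 9.54×10^-7; √(3.17ν²L/(gD³h_f)) = 2.42×10^-5
Q = -0.965·0.04723·ln(2.515×10^-5) = 0.4827 m³/s
Check: V = 3.40 m/s, Re = 9.58×10^5, f = 0.01178, h_f = 22.2 m ≈ 22.3 m ✓

Q ≈ 483 L/s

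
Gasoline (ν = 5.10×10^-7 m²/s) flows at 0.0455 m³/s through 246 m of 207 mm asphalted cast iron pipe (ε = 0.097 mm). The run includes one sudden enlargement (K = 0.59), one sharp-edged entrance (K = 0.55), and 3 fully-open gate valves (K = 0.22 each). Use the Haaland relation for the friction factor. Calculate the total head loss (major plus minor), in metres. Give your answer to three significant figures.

H_L ≈ 2.08 m

V = 4Q/(πD²) = 1.352 m/s; V²/2g = 0.09317 m
Re = 5.49×10^5, ε/D = 4.69×10^-4 → f = 0.01730 (Haaland)
Major: h_f = f(L/D)·V²/2g = 0.01730·1188·0.09317 = 1.916 m
Minor: ΣK = 1.80; h_m = ΣK·V²/2g = 0.1677 m
Total H_L = 1.916 + 0.1677 = 2.083 m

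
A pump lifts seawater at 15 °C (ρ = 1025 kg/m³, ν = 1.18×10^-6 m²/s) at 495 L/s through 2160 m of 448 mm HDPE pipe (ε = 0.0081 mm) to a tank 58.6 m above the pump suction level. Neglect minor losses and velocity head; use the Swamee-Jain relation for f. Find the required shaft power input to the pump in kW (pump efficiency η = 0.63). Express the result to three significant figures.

V = 4Q/(πD²) = 3.140 m/s; Re = 1.19×10^6; ε/D = 1.81×10^-5; f = 0.01175
h_f = f(L/D)V²/2g = 28.47 m
Total head H = z + h_f = 58.6 + 28.47 = 87.07 m
P_hyd = ρgQH = 1025·9.81·0.495·87.07 = 433.4 kW
P_shaft = P_hyd/η = 433.4/0.63 = 687.9 kW

P_shaft ≈ 688 kW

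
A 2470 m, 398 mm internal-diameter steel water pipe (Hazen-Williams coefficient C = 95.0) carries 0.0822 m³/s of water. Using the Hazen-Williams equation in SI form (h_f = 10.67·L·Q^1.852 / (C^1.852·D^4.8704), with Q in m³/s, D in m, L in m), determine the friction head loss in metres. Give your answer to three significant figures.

h_f = 10.67·2470·0.0822^1.852 / (95.0^1.852·0.398^4.8704) = 4.980 m

h_f ≈ 4.98 m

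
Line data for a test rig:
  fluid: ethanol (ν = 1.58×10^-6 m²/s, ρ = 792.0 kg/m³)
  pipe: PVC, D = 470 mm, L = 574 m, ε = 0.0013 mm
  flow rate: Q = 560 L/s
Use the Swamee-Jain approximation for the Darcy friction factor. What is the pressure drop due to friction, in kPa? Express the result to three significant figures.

V = 4Q/(πD²) = 4·0.560/(π·0.470²) = 3.228 m/s
Re = VD/ν = 3.228·0.470/1.58×10^-6 = 9.60×10^5 → turbulent
ε/D = 0.0013/470 = 2.77×10^-6
Swamee-Jain: f = 0.01175
h_f = f(L/D)V²/(2g) = 0.01175·(574/0.470)·3.228²/(2·9.81) = 7.623 m
Δp = ρg·h_f = 792.0·9.81·7.623 = 59.23 kPa

Δp ≈ 59.2 kPa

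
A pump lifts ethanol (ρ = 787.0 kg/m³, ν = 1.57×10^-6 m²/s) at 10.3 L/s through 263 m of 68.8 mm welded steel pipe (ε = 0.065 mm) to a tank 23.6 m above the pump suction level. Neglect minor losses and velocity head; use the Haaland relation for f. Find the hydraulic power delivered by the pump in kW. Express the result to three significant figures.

P_hyd ≈ 4.42 kW

V = 4Q/(πD²) = 2.771 m/s; Re = 1.21×10^5; ε/D = 9.45×10^-4; f = 0.02141
h_f = f(L/D)V²/2g = 32.02 m
Total head H = z + h_f = 23.6 + 32.02 = 55.62 m
P_hyd = ρgQH = 787.0·9.81·0.0103·55.62 = 4.423 kW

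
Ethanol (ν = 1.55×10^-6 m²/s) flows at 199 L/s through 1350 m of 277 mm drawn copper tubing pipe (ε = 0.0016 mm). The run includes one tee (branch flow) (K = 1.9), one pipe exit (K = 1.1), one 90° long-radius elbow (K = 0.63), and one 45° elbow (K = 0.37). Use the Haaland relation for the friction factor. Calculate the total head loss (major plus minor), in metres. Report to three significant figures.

V = 4Q/(πD²) = 3.302 m/s; V²/2g = 0.5558 m
Re = 5.90×10^5, ε/D = 5.78×10^-6 → f = 0.01276 (Haaland)
Major: h_f = f(L/D)·V²/2g = 0.01276·4874·0.5558 = 34.55 m
Minor: ΣK = 4.00; h_m = ΣK·V²/2g = 2.223 m
Total H_L = 34.55 + 2.223 = 36.77 m

H_L ≈ 36.8 m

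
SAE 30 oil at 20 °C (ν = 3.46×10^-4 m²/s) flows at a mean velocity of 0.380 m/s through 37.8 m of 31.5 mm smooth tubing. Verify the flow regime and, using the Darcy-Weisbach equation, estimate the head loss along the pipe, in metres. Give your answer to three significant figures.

Re = VD/ν = 0.380·0.03150/3.46×10^-4 = 34.6 → laminar (Re < 2300)
f = 64/Re = 1.850
h_f = f(L/D)V²/(2g) = 1.850·(37.8/0.03150)·0.380²/(2·9.81) = 16.34 m

h_f ≈ 16.3 m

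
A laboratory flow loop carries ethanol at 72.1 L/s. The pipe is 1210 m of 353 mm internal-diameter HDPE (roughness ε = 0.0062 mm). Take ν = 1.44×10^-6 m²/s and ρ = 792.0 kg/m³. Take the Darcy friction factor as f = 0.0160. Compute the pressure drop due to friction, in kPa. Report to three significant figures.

Δp ≈ 11.8 kPa

V = 4Q/(πD²) = 4·0.0721/(π·0.353²) = 0.7367 m/s
h_f = f(L/D)V²/(2g) = 0.01600·(1210/0.353)·0.7367²/(2·9.81) = 1.517 m
Δp = ρg·h_f = 792.0·9.81·1.517 = 11.79 kPa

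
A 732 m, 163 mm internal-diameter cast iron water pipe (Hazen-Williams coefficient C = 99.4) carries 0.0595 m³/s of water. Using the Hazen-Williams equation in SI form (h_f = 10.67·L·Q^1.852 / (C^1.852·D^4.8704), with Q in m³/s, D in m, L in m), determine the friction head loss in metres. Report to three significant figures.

h_f = 10.67·732·0.0595^1.852 / (99.4^1.852·0.163^4.8704) = 57.66 m

h_f ≈ 57.7 m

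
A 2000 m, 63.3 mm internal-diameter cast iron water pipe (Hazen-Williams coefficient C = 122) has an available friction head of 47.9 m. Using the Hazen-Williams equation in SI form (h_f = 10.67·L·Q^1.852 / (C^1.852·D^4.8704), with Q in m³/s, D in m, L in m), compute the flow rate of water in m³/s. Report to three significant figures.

Q ≈ 0.00319 m³/s

Rearranging: Q = [h_f·C^1.852·D^4.8704 / (10.67·L)]^(1/1.852)
Q = [47.9·122^1.852·0.0633^4.8704 / (10.67·2000)]^0.540 = 0.003192 m³/s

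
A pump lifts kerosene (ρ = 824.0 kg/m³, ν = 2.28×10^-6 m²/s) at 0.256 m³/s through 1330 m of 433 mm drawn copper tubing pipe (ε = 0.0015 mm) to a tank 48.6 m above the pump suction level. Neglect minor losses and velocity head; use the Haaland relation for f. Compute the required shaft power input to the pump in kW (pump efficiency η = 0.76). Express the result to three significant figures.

P_shaft ≈ 151 kW

V = 4Q/(πD²) = 1.738 m/s; Re = 3.30×10^5; ε/D = 3.46×10^-6; f = 0.01412
h_f = f(L/D)V²/2g = 6.680 m
Total head H = z + h_f = 48.6 + 6.680 = 55.28 m
P_hyd = ρgQH = 824.0·9.81·0.256·55.28 = 114.4 kW
P_shaft = P_hyd/η = 114.4/0.76 = 150.5 kW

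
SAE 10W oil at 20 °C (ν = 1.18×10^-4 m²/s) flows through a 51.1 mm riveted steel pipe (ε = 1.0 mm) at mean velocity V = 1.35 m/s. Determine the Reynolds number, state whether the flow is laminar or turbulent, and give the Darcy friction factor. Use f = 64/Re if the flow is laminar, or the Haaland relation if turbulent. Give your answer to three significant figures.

Re = VD/ν = 1.350·0.0511/1.18×10^-4 = 585
Re < 2300 → laminar → f = 64/Re = 0.1095

Re ≈ 585; laminar; f = 64/Re ≈ 0.109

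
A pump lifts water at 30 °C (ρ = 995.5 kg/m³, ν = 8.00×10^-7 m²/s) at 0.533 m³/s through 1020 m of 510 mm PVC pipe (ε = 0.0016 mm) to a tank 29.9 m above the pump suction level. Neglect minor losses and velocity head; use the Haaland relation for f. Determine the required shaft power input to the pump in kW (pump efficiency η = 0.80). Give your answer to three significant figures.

V = 4Q/(πD²) = 2.609 m/s; Re = 1.66×10^6; ε/D = 3.14×10^-6; f = 0.01073
h_f = f(L/D)V²/2g = 7.445 m
Total head H = z + h_f = 29.9 + 7.445 = 37.35 m
P_hyd = ρgQH = 995.5·9.81·0.533·37.35 = 194.4 kW
P_shaft = P_hyd/η = 194.4/0.80 = 243.0 kW

P_shaft ≈ 243 kW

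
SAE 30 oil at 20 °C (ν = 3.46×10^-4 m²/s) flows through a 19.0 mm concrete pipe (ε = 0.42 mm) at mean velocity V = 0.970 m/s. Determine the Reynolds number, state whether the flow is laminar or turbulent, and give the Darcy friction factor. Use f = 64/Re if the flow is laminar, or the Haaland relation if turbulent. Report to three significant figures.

Re = VD/ν = 0.9700·0.0190/3.46×10^-4 = 53.3
Re < 2300 → laminar → f = 64/Re = 1.202

Re ≈ 53.3; laminar; f = 64/Re ≈ 1.20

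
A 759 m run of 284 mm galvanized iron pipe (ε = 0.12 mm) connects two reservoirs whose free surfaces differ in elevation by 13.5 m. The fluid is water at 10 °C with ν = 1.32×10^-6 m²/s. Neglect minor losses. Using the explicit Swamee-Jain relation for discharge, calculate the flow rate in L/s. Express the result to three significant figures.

Q ≈ 152 L/s

Swamee-Jain (Type II): Q = -0.965·√(gD⁵h_f/L)·ln[ε/(3.7D) + √(3.17ν²L/(gD³h_f))]
√(gD⁵h_f/L) = √(9.81·0.284⁵·13.5/759) = 0.01795
ε/(3.7D) = 1.14×10^-4; √(3.17ν²L/(gD³h_f)) = 3.72×10^-5
Q = -0.965·0.01795·ln(1.514×10^-4) = 0.1524 m³/s
Check: V = 2.41 m/s, Re = 5.18×10^5, f = 0.01724, h_f = 13.6 m ≈ 13.5 m ✓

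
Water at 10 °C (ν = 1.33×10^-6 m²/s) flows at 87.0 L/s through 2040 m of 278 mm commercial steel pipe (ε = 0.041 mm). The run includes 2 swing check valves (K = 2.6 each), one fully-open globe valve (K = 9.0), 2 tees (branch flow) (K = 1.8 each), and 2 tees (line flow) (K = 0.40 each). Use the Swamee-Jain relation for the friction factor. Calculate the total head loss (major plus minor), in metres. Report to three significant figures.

H_L ≈ 14.1 m

V = 4Q/(πD²) = 1.433 m/s; V²/2g = 0.1047 m
Re = 3.00×10^5, ε/D = 1.47×10^-4 → f = 0.01587 (Swamee-Jain)
Major: h_f = f(L/D)·V²/2g = 0.01587·7338·0.1047 = 12.20 m
Minor: ΣK = 18.6; h_m = ΣK·V²/2g = 1.948 m
Total H_L = 12.20 + 1.948 = 14.14 m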